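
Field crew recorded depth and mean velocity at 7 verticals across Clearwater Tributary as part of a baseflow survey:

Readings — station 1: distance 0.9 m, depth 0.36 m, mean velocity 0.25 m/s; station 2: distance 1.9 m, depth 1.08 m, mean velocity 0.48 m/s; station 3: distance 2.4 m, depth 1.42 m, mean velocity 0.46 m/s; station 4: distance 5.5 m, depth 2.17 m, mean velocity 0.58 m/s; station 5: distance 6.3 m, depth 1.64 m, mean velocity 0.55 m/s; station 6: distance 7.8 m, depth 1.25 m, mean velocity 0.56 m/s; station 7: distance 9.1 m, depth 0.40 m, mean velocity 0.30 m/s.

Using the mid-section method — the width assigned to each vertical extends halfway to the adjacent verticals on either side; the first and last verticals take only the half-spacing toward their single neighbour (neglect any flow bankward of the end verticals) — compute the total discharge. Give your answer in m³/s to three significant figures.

w_1 = (1.9 − 0.9)/2 = 0.5 m; q_1 = 0.25 × 0.36 × 0.5 = 0.04500 m³/s
w_2 = (2.4 − 0.9)/2 = 0.75 m; q_2 = 0.48 × 1.08 × 0.75 = 0.3888 m³/s
w_3 = (5.5 − 1.9)/2 = 1.8 m; q_3 = 0.46 × 1.42 × 1.8 = 1.176 m³/s
w_4 = (6.3 − 2.4)/2 = 1.95 m; q_4 = 0.58 × 2.17 × 1.95 = 2.454 m³/s
w_5 = (7.8 − 5.5)/2 = 1.15 m; q_5 = 0.55 × 1.64 × 1.15 = 1.037 m³/s
w_6 = (9.1 − 6.3)/2 = 1.4 m; q_6 = 0.56 × 1.25 × 1.4 = 0.9800 m³/s
w_7 = (9.1 − 7.8)/2 = 0.65 m; q_7 = 0.30 × 0.40 × 0.65 = 0.07800 m³/s
Q = Σ qᵢ = 6.159 m³/s

6.16 m³/s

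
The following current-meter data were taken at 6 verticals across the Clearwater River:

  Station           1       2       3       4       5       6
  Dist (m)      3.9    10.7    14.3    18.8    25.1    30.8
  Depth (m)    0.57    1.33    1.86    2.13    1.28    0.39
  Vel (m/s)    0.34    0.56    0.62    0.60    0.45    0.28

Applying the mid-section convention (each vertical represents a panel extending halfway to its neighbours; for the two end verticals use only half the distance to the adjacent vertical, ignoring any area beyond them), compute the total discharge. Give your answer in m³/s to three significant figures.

19.9 m³/s

w_1 = (10.7 − 3.9)/2 = 3.4 m; q_1 = 0.34 × 0.57 × 3.4 = 0.6589 m³/s
w_2 = (14.3 − 3.9)/2 = 5.2 m; q_2 = 0.56 × 1.33 × 5.2 = 3.873 m³/s
w_3 = (18.8 − 10.7)/2 = 4.05 m; q_3 = 0.62 × 1.86 × 4.05 = 4.670 m³/s
w_4 = (25.1 − 14.3)/2 = 5.4 m; q_4 = 0.60 × 2.13 × 5.4 = 6.901 m³/s
w_5 = (30.8 − 18.8)/2 = 6 m; q_5 = 0.45 × 1.28 × 6 = 3.456 m³/s
w_6 = (30.8 − 25.1)/2 = 2.85 m; q_6 = 0.28 × 0.39 × 2.85 = 0.3112 m³/s
Q = Σ qᵢ = 19.87 m³/s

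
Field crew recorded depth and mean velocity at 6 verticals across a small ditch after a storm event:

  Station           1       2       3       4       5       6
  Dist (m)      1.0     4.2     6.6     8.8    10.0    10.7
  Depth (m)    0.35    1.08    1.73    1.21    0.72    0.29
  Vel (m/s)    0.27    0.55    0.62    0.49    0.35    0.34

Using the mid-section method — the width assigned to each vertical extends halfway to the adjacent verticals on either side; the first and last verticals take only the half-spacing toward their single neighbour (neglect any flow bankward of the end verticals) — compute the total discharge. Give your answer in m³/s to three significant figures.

5.56 m³/s

w_1 = (4.2 − 1.0)/2 = 1.6 m; q_1 = 0.27 × 0.35 × 1.6 = 0.1512 m³/s
w_2 = (6.6 − 1.0)/2 = 2.8 m; q_2 = 0.55 × 1.08 × 2.8 = 1.663 m³/s
w_3 = (8.8 − 4.2)/2 = 2.3 m; q_3 = 0.62 × 1.73 × 2.3 = 2.467 m³/s
w_4 = (10.0 − 6.6)/2 = 1.7 m; q_4 = 0.49 × 1.21 × 1.7 = 1.008 m³/s
w_5 = (10.7 − 8.8)/2 = 0.95 m; q_5 = 0.35 × 0.72 × 0.95 = 0.2394 m³/s
w_6 = (10.7 − 10.0)/2 = 0.35 m; q_6 = 0.34 × 0.29 × 0.35 = 0.03451 m³/s
Q = Σ qᵢ = 5.563 m³/s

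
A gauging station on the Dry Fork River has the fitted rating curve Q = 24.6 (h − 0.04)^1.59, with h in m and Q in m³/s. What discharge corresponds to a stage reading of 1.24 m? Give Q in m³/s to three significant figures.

Q = 24.6 × (1.24 − 0.04)^1.59 = 24.6 × 1.2^1.59 = 32.87 m³/s

32.9 m³/s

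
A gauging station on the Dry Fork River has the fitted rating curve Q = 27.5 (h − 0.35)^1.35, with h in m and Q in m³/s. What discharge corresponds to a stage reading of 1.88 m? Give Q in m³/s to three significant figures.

Q = 27.5 × (1.88 − 0.35)^1.35 = 27.5 × 1.53^1.35 = 48.83 m³/s

48.8 m³/s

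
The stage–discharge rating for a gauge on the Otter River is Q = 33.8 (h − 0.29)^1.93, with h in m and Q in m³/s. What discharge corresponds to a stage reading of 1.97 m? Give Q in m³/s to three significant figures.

Q = 33.8 × (1.97 − 0.29)^1.93 = 33.8 × 1.68^1.93 = 91.99 m³/s

92.0 m³/s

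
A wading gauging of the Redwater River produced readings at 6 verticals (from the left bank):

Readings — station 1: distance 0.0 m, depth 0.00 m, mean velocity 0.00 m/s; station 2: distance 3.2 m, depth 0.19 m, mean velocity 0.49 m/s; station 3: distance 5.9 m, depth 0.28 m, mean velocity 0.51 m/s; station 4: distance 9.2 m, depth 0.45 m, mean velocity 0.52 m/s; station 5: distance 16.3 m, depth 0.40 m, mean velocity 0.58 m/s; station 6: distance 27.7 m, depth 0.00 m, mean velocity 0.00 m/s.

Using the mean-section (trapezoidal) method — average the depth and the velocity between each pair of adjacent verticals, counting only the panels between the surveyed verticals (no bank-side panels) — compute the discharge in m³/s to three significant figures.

Panel 1-2: Δb = 3.2 m, d̄ = (0.00+0.19)/2 = 0.095, v̄ = (0.00+0.49)/2 = 0.245 → q = 3.2×0.095×0.245 = 0.07448 m³/s
Panel 2-3: Δb = 2.7 m, d̄ = (0.19+0.28)/2 = 0.235, v̄ = (0.49+0.51)/2 = 0.5 → q = 2.7×0.235×0.5 = 0.3173 m³/s
Panel 3-4: Δb = 3.3 m, d̄ = (0.28+0.45)/2 = 0.365, v̄ = (0.51+0.52)/2 = 0.515 → q = 3.3×0.365×0.515 = 0.6203 m³/s
Panel 4-5: Δb = 7.1 m, d̄ = (0.45+0.40)/2 = 0.425, v̄ = (0.52+0.58)/2 = 0.55 → q = 7.1×0.425×0.55 = 1.660 m³/s
Panel 5-6: Δb = 11.4 m, d̄ = (0.40+0.00)/2 = 0.2, v̄ = (0.58+0.00)/2 = 0.29 → q = 11.4×0.2×0.29 = 0.6612 m³/s
Q = Σ q = 3.333 m³/s

3.33 m³/s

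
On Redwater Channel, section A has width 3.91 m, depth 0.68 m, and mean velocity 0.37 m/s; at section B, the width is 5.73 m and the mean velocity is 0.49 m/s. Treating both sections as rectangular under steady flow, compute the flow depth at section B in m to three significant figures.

Q = A₁V₁ = (3.91×0.68) × 0.37 = 0.9838 m³/s
d₂ = Q/(b₂ V₂) = 0.9838/(5.73×0.49) = 0.3504 m

0.350 m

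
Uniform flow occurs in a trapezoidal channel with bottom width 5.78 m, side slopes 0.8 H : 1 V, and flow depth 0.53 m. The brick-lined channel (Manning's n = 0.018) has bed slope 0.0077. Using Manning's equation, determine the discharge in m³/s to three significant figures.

A = (b + z·y)·y = (5.78 + 0.8×0.53)×0.53 = 3.288 m²
P = b + 2y√(1+z²) = 5.78 + 2×0.53×√(1+0.8²) = 7.137 m
R = A/P = 3.288/7.137 = 0.4607 m
Q = (1/n)·A·R^(2/3)·S^(1/2) = (1/0.018) × 3.288 × 0.4607^(2/3) × 0.0077^(1/2) = 9.561 m³/s

9.56 m³/s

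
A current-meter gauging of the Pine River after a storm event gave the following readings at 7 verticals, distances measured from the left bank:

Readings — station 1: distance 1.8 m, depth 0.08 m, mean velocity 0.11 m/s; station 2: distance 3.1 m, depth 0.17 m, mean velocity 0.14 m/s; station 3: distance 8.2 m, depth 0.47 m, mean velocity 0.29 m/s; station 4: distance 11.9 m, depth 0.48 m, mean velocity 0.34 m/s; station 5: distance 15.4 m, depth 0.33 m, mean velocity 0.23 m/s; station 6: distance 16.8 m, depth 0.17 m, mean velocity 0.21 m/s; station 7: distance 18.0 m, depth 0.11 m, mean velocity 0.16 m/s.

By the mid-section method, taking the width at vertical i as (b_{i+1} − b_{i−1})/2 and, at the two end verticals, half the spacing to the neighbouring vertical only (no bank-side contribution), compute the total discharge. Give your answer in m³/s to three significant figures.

w_1 = (3.1 − 1.8)/2 = 0.65 m; q_1 = 0.11 × 0.08 × 0.65 = 0.005720 m³/s
w_2 = (8.2 − 1.8)/2 = 3.2 m; q_2 = 0.14 × 0.17 × 3.2 = 0.07616 m³/s
w_3 = (11.9 − 3.1)/2 = 4.4 m; q_3 = 0.29 × 0.47 × 4.4 = 0.5997 m³/s
w_4 = (15.4 − 8.2)/2 = 3.6 m; q_4 = 0.34 × 0.48 × 3.6 = 0.5875 m³/s
w_5 = (16.8 − 11.9)/2 = 2.45 m; q_5 = 0.23 × 0.33 × 2.45 = 0.1860 m³/s
w_6 = (18.0 − 15.4)/2 = 1.3 m; q_6 = 0.21 × 0.17 × 1.3 = 0.04641 m³/s
w_7 = (18.0 − 16.8)/2 = 0.6 m; q_7 = 0.16 × 0.11 × 0.6 = 0.01056 m³/s
Q = Σ qᵢ = 1.512 m³/s

1.51 m³/s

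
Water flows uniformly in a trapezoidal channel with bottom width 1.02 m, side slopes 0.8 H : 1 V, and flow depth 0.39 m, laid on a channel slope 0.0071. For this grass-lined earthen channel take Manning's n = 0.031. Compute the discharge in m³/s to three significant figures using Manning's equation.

A = (b + z·y)·y = (1.02 + 0.8×0.39)×0.39 = 0.5195 m²
P = b + 2y√(1+z²) = 1.02 + 2×0.39×√(1+0.8²) = 2.019 m
R = A/P = 0.5195/2.019 = 0.2573 m
Q = (1/n)·A·R^(2/3)·S^(1/2) = (1/0.031) × 0.5195 × 0.2573^(2/3) × 0.0071^(1/2) = 0.5712 m³/s

0.571 m³/s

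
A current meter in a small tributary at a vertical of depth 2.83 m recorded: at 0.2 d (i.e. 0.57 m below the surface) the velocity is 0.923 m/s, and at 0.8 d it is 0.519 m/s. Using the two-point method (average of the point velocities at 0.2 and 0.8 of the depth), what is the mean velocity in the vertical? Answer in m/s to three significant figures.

0.721 m/s

v̄ = (0.923 + 0.519) / 2 = 0.7210 m/s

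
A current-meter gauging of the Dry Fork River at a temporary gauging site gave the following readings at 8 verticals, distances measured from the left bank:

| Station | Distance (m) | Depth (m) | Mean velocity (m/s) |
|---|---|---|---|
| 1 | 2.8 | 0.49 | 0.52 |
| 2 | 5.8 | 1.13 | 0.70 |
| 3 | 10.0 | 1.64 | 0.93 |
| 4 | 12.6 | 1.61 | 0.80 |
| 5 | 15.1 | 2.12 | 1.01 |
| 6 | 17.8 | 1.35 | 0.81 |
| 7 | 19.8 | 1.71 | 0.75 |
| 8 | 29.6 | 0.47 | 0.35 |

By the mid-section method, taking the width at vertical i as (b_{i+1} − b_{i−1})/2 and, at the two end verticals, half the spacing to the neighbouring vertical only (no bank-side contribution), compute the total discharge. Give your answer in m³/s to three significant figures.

28.2 m³/s

w_1 = (5.8 − 2.8)/2 = 1.5 m; q_1 = 0.52 × 0.49 × 1.5 = 0.3822 m³/s
w_2 = (10.0 − 2.8)/2 = 3.6 m; q_2 = 0.70 × 1.13 × 3.6 = 2.848 m³/s
w_3 = (12.6 − 5.8)/2 = 3.4 m; q_3 = 0.93 × 1.64 × 3.4 = 5.186 m³/s
w_4 = (15.1 − 10.0)/2 = 2.55 m; q_4 = 0.80 × 1.61 × 2.55 = 3.284 m³/s
w_5 = (17.8 − 12.6)/2 = 2.6 m; q_5 = 1.01 × 2.12 × 2.6 = 5.567 m³/s
w_6 = (19.8 − 15.1)/2 = 2.35 m; q_6 = 0.81 × 1.35 × 2.35 = 2.570 m³/s
w_7 = (29.6 − 17.8)/2 = 5.9 m; q_7 = 0.75 × 1.71 × 5.9 = 7.567 m³/s
w_8 = (29.6 − 19.8)/2 = 4.9 m; q_8 = 0.35 × 0.47 × 4.9 = 0.8061 m³/s
Q = Σ qᵢ = 28.21 m³/s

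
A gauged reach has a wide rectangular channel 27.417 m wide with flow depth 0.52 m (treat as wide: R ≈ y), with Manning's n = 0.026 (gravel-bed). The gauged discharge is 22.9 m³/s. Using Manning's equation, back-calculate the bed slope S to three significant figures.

A = b·y = 27.417 × 0.52 = 14.26 m²
Wide channel: R ≈ y = 0.52 m
S = (Q·n / (1·A·R^(2/3)))² = (22.9×0.026 / (1×14.26×0.6466))² = 0.004171

0.00417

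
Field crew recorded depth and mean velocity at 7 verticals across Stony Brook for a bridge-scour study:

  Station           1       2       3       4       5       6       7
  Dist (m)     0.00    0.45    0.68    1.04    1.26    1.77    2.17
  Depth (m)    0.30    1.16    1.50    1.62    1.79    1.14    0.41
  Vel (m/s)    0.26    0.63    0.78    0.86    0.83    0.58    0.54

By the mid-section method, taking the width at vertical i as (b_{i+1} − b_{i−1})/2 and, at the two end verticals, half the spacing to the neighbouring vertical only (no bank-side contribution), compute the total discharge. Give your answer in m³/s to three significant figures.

1.90 m³/s

w_1 = (0.45 − 0.00)/2 = 0.225 m; q_1 = 0.26 × 0.30 × 0.225 = 0.01755 m³/s
w_2 = (0.68 − 0.00)/2 = 0.34 m; q_2 = 0.63 × 1.16 × 0.34 = 0.2485 m³/s
w_3 = (1.04 − 0.45)/2 = 0.295 m; q_3 = 0.78 × 1.50 × 0.295 = 0.3452 m³/s
w_4 = (1.26 − 0.68)/2 = 0.29 m; q_4 = 0.86 × 1.62 × 0.29 = 0.4040 m³/s
w_5 = (1.77 − 1.04)/2 = 0.365 m; q_5 = 0.83 × 1.79 × 0.365 = 0.5423 m³/s
w_6 = (2.17 − 1.26)/2 = 0.455 m; q_6 = 0.58 × 1.14 × 0.455 = 0.3008 m³/s
w_7 = (2.17 − 1.77)/2 = 0.2 m; q_7 = 0.54 × 0.41 × 0.2 = 0.04428 m³/s
Q = Σ qᵢ = 1.903 m³/s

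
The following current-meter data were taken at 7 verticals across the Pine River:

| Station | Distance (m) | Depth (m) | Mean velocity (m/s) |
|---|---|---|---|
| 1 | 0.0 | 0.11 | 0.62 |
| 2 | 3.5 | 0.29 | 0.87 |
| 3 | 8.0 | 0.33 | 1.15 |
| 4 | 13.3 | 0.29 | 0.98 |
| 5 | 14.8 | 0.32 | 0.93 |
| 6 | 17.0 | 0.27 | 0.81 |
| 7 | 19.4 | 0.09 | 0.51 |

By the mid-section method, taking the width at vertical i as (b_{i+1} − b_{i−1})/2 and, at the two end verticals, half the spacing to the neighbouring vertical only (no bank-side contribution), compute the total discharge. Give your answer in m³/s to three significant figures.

5.06 m³/s

w_1 = (3.5 − 0.0)/2 = 1.75 m; q_1 = 0.62 × 0.11 × 1.75 = 0.1194 m³/s
w_2 = (8.0 − 0.0)/2 = 4 m; q_2 = 0.87 × 0.29 × 4 = 1.009 m³/s
w_3 = (13.3 − 3.5)/2 = 4.9 m; q_3 = 1.15 × 0.33 × 4.9 = 1.860 m³/s
w_4 = (14.8 − 8.0)/2 = 3.4 m; q_4 = 0.98 × 0.29 × 3.4 = 0.9663 m³/s
w_5 = (17.0 − 13.3)/2 = 1.85 m; q_5 = 0.93 × 0.32 × 1.85 = 0.5506 m³/s
w_6 = (19.4 − 14.8)/2 = 2.3 m; q_6 = 0.81 × 0.27 × 2.3 = 0.5030 m³/s
w_7 = (19.4 − 17.0)/2 = 1.2 m; q_7 = 0.51 × 0.09 × 1.2 = 0.05508 m³/s
Q = Σ qᵢ = 5.063 m³/s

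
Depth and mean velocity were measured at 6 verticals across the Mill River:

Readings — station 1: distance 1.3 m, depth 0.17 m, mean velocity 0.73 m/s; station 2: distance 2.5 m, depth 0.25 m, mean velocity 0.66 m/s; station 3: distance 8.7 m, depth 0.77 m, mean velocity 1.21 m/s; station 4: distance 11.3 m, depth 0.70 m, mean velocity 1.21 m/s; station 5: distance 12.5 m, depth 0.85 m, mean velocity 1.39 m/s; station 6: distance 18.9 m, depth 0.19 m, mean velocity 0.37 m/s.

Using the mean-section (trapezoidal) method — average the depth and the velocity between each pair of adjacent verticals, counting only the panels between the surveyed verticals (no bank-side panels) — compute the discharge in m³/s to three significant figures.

9.58 m³/s

Panel 1-2: Δb = 1.2 m, d̄ = (0.17+0.25)/2 = 0.21, v̄ = (0.73+0.66)/2 = 0.695 → q = 1.2×0.21×0.695 = 0.1751 m³/s
Panel 2-3: Δb = 6.2 m, d̄ = (0.25+0.77)/2 = 0.51, v̄ = (0.66+1.21)/2 = 0.935 → q = 6.2×0.51×0.935 = 2.956 m³/s
Panel 3-4: Δb = 2.6 m, d̄ = (0.77+0.70)/2 = 0.735, v̄ = (1.21+1.21)/2 = 1.21 → q = 2.6×0.735×1.21 = 2.312 m³/s
Panel 4-5: Δb = 1.2 m, d̄ = (0.70+0.85)/2 = 0.775, v̄ = (1.21+1.39)/2 = 1.3 → q = 1.2×0.775×1.3 = 1.209 m³/s
Panel 5-6: Δb = 6.4 m, d̄ = (0.85+0.19)/2 = 0.52, v̄ = (1.39+0.37)/2 = 0.88 → q = 6.4×0.52×0.88 = 2.929 m³/s
Q = Σ q = 9.582 m³/s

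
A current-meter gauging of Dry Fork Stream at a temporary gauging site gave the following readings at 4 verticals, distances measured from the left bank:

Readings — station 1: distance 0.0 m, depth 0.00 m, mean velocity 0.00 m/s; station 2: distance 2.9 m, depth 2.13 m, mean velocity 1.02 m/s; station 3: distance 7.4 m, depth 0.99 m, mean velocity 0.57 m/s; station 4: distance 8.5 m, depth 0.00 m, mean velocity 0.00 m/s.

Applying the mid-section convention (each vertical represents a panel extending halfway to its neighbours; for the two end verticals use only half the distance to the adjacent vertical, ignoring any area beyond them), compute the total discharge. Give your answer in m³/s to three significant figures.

w_2 = (7.4 − 0.0)/2 = 3.7 m; q_2 = 1.02 × 2.13 × 3.7 = 8.039 m³/s
w_3 = (8.5 − 2.9)/2 = 2.8 m; q_3 = 0.57 × 0.99 × 2.8 = 1.580 m³/s
Stations 1, 4 contribute zero (depth or velocity is 0).
Q = Σ qᵢ = 9.619 m³/s

9.62 m³/s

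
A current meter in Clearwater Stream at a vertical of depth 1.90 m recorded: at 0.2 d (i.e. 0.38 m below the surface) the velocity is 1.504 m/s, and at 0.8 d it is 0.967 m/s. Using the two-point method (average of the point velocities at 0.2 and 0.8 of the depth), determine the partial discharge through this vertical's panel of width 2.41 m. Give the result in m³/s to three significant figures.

5.66 m³/s

v̄ = (1.504 + 0.967) / 2 = 1.236 m/s
q = v̄ × d × w = 1.236 × 1.90 × 2.41 = 5.657 m³/s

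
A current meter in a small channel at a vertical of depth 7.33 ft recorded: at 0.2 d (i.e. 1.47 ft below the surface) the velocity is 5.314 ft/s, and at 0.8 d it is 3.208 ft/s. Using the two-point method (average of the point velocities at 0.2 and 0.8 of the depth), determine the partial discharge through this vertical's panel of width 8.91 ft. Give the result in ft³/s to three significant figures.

v̄ = (5.314 + 3.208) / 2 = 4.261 ft/s
q = v̄ × d × w = 4.261 × 7.33 × 8.91 = 278.3 ft³/s

278 ft³/s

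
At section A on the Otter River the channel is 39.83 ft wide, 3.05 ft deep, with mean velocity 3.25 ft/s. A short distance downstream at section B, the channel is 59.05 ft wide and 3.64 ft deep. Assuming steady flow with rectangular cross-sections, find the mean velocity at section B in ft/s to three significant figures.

Q = A₁V₁ = (39.83×3.05) × 3.25 = 394.8 ft³/s
A₂ = 59.05 × 3.64 = 214.9 ft²
V₂ = Q/A₂ = 394.8/214.9 = 1.837 ft/s

1.84 ft/s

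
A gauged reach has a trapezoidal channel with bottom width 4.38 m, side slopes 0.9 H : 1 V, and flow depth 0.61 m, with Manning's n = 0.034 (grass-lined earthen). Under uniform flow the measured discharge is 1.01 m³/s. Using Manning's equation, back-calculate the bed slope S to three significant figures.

0.000329

A = (b + z·y)·y = (4.38 + 0.9×0.61)×0.61 = 3.007 m²
P = b + 2y√(1+z²) = 4.38 + 2×0.61×√(1+0.9²) = 6.021 m
R = A/P = 3.007/6.021 = 0.4993 m
S = (Q·n / (1·A·R^(2/3)))² = (1.01×0.034 / (1×3.007×0.6294))² = 0.0003293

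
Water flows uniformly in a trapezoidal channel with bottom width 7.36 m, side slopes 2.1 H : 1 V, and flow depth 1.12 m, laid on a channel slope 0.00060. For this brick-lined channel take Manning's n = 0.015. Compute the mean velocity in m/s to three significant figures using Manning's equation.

A = (b + z·y)·y = (7.36 + 2.1×1.12)×1.12 = 10.88 m²
P = b + 2y√(1+z²) = 7.36 + 2×1.12×√(1+2.1²) = 12.57 m
R = A/P = 10.88/12.57 = 0.8653 m
Q = (1/n)·A·R^(2/3)·S^(1/2) = (1/0.015) × 10.88 × 0.8653^(2/3) × 0.00060^(1/2) = 16.13 m³/s
V = Q/A = 16.13/10.88 = 1.483 m/s

1.48 m/s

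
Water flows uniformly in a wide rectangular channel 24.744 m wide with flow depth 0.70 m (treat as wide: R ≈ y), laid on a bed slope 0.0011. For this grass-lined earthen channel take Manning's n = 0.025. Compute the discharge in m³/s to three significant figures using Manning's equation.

18.1 m³/s

A = b·y = 24.744 × 0.70 = 17.32 m²
Wide channel: R ≈ y = 0.70 m
Q = (1/n)·A·R^(2/3)·S^(1/2) = (1/0.025) × 17.32 × 0.7000^(2/3) × 0.0011^(1/2) = 18.12 m³/s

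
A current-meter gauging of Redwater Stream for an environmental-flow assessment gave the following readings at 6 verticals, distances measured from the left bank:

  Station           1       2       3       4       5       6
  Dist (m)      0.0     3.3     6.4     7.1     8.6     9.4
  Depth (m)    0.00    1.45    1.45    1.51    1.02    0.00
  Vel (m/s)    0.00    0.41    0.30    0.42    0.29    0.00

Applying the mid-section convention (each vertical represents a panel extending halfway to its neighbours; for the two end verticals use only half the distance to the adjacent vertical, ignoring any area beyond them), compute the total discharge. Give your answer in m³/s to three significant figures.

w_2 = (6.4 − 0.0)/2 = 3.2 m; q_2 = 0.41 × 1.45 × 3.2 = 1.902 m³/s
w_3 = (7.1 − 3.3)/2 = 1.9 m; q_3 = 0.30 × 1.45 × 1.9 = 0.8265 m³/s
w_4 = (8.6 − 6.4)/2 = 1.1 m; q_4 = 0.42 × 1.51 × 1.1 = 0.6976 m³/s
w_5 = (9.4 − 7.1)/2 = 1.15 m; q_5 = 0.29 × 1.02 × 1.15 = 0.3402 m³/s
Stations 1, 6 contribute zero (depth or velocity is 0).
Q = Σ qᵢ = 3.767 m³/s

3.77 m³/s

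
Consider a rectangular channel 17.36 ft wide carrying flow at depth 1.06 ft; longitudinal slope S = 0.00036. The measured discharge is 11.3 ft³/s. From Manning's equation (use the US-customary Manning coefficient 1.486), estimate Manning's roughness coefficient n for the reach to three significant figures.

0.0442

A = b·y = 17.36 × 1.06 = 18.40 ft²
P = b + 2y = 17.36 + 2×1.06 = 19.48 ft
R = A/P = 18.40/19.48 = 0.9446 ft
n = (1.486/Q)·A·R^(2/3)·S^(1/2) = (1.486/11.3) × 18.40 × 0.9627 × 0.01897 = 0.04420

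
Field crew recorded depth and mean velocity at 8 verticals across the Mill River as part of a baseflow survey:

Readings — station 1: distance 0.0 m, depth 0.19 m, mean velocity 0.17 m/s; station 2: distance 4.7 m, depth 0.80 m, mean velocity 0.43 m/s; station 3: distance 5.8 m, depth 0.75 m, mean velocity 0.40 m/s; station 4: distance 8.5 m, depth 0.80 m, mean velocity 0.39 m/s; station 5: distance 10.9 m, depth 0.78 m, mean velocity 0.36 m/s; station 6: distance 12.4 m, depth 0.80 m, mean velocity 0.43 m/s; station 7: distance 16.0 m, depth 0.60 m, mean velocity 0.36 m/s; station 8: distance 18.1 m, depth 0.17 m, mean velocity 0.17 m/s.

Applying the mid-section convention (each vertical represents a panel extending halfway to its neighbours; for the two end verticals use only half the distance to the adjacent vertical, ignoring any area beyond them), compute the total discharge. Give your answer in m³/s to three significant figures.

4.51 m³/s

w_1 = (4.7 − 0.0)/2 = 2.35 m; q_1 = 0.17 × 0.19 × 2.35 = 0.07591 m³/s
w_2 = (5.8 − 0.0)/2 = 2.9 m; q_2 = 0.43 × 0.80 × 2.9 = 0.9976 m³/s
w_3 = (8.5 − 4.7)/2 = 1.9 m; q_3 = 0.40 × 0.75 × 1.9 = 0.5700 m³/s
w_4 = (10.9 − 5.8)/2 = 2.55 m; q_4 = 0.39 × 0.80 × 2.55 = 0.7956 m³/s
w_5 = (12.4 − 8.5)/2 = 1.95 m; q_5 = 0.36 × 0.78 × 1.95 = 0.5476 m³/s
w_6 = (16.0 − 10.9)/2 = 2.55 m; q_6 = 0.43 × 0.80 × 2.55 = 0.8772 m³/s
w_7 = (18.1 − 12.4)/2 = 2.85 m; q_7 = 0.36 × 0.60 × 2.85 = 0.6156 m³/s
w_8 = (18.1 − 16.0)/2 = 1.05 m; q_8 = 0.17 × 0.17 × 1.05 = 0.03035 m³/s
Q = Σ qᵢ = 4.510 m³/s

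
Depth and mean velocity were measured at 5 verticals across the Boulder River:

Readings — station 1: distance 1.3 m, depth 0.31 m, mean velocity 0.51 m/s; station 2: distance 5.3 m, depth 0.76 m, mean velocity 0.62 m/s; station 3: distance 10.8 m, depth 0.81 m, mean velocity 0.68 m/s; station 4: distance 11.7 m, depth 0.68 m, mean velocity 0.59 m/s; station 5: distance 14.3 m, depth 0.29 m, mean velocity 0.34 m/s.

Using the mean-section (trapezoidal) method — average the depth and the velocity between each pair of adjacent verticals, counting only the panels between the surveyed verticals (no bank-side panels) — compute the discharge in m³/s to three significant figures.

5.03 m³/s

Panel 1-2: Δb = 4 m, d̄ = (0.31+0.76)/2 = 0.535, v̄ = (0.51+0.62)/2 = 0.565 → q = 4×0.535×0.565 = 1.209 m³/s
Panel 2-3: Δb = 5.5 m, d̄ = (0.76+0.81)/2 = 0.785, v̄ = (0.62+0.68)/2 = 0.65 → q = 5.5×0.785×0.65 = 2.806 m³/s
Panel 3-4: Δb = 0.9 m, d̄ = (0.81+0.68)/2 = 0.745, v̄ = (0.68+0.59)/2 = 0.635 → q = 0.9×0.745×0.635 = 0.4258 m³/s
Panel 4-5: Δb = 2.6 m, d̄ = (0.68+0.29)/2 = 0.485, v̄ = (0.59+0.34)/2 = 0.465 → q = 2.6×0.485×0.465 = 0.5864 m³/s
Q = Σ q = 5.028 m³/s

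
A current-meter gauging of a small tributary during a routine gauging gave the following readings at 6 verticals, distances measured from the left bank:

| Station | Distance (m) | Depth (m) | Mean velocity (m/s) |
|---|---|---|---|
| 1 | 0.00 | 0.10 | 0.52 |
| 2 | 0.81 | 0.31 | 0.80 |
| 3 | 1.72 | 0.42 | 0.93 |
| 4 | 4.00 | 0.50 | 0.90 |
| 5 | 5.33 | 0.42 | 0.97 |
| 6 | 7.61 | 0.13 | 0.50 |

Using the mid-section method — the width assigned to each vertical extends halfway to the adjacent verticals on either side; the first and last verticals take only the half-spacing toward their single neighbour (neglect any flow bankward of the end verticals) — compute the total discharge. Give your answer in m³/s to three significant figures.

2.48 m³/s

w_1 = (0.81 − 0.00)/2 = 0.405 m; q_1 = 0.52 × 0.10 × 0.405 = 0.02106 m³/s
w_2 = (1.72 − 0.00)/2 = 0.86 m; q_2 = 0.80 × 0.31 × 0.86 = 0.2133 m³/s
w_3 = (4.00 − 0.81)/2 = 1.595 m; q_3 = 0.93 × 0.42 × 1.595 = 0.6230 m³/s
w_4 = (5.33 − 1.72)/2 = 1.805 m; q_4 = 0.90 × 0.50 × 1.805 = 0.8123 m³/s
w_5 = (7.61 − 4.00)/2 = 1.805 m; q_5 = 0.97 × 0.42 × 1.805 = 0.7354 m³/s
w_6 = (7.61 − 5.33)/2 = 1.14 m; q_6 = 0.50 × 0.13 × 1.14 = 0.07410 m³/s
Q = Σ qᵢ = 2.479 m³/s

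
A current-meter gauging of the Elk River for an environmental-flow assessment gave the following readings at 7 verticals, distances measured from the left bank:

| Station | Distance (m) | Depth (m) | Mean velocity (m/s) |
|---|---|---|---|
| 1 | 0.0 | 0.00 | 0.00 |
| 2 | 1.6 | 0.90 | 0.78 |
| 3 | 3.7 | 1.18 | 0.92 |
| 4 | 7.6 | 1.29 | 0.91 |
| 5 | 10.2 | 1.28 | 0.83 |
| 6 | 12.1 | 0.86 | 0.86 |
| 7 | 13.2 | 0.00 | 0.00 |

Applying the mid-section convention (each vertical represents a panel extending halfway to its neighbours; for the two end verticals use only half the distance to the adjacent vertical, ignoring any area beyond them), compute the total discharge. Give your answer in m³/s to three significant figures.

11.9 m³/s

w_2 = (3.7 − 0.0)/2 = 1.85 m; q_2 = 0.78 × 0.90 × 1.85 = 1.299 m³/s
w_3 = (7.6 − 1.6)/2 = 3 m; q_3 = 0.92 × 1.18 × 3 = 3.257 m³/s
w_4 = (10.2 − 3.7)/2 = 3.25 m; q_4 = 0.91 × 1.29 × 3.25 = 3.815 m³/s
w_5 = (12.1 − 7.6)/2 = 2.25 m; q_5 = 0.83 × 1.28 × 2.25 = 2.390 m³/s
w_6 = (13.2 − 10.2)/2 = 1.5 m; q_6 = 0.86 × 0.86 × 1.5 = 1.109 m³/s
Stations 1, 7 contribute zero (depth or velocity is 0).
Q = Σ qᵢ = 11.87 m³/s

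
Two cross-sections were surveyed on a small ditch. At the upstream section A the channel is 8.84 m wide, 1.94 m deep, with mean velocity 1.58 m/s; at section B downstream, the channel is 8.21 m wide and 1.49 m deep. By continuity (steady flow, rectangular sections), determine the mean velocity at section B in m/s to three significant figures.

2.22 m/s

Q = A₁V₁ = (8.84×1.94) × 1.58 = 27.10 m³/s
A₂ = 8.21 × 1.49 = 12.23 m²
V₂ = Q/A₂ = 27.10/12.23 = 2.215 m/s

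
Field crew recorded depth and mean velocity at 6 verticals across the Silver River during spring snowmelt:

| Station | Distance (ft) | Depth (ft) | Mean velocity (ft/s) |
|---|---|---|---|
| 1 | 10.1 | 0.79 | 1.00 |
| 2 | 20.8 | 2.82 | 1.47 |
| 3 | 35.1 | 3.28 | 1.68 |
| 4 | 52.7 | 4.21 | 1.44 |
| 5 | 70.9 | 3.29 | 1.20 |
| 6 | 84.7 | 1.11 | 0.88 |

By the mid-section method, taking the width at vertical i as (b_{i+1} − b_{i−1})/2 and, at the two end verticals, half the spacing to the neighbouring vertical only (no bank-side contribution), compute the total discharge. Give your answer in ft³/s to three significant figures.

w_1 = (20.8 − 10.1)/2 = 5.35 ft; q_1 = 1.00 × 0.79 × 5.35 = 4.227 ft³/s
w_2 = (35.1 − 10.1)/2 = 12.5 ft; q_2 = 1.47 × 2.82 × 12.5 = 51.82 ft³/s
w_3 = (52.7 − 20.8)/2 = 15.95 ft; q_3 = 1.68 × 3.28 × 15.95 = 87.89 ft³/s
w_4 = (70.9 − 35.1)/2 = 17.9 ft; q_4 = 1.44 × 4.21 × 17.9 = 108.5 ft³/s
w_5 = (84.7 − 52.7)/2 = 16 ft; q_5 = 1.20 × 3.29 × 16 = 63.17 ft³/s
w_6 = (84.7 − 70.9)/2 = 6.9 ft; q_6 = 0.88 × 1.11 × 6.9 = 6.740 ft³/s
Q = Σ qᵢ = 322.4 ft³/s

322 ft³/s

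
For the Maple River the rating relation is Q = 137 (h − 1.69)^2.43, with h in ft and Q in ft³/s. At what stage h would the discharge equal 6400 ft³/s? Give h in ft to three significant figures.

6.55 ft

h − h₀ = (Q/C)^(1/b) = (6400/137)^(1/2.43) = 4.864 ft
h = 1.69 + 4.864 = 6.554 ft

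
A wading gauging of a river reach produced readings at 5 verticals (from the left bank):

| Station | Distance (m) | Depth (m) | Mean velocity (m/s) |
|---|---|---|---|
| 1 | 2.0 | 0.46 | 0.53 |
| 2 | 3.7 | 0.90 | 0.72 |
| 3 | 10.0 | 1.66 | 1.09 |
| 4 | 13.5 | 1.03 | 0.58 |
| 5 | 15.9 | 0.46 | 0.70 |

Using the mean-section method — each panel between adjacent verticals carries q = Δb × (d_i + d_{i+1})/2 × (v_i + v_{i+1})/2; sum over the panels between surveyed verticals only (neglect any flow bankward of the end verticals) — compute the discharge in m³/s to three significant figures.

Panel 1-2: Δb = 1.7 m, d̄ = (0.46+0.90)/2 = 0.68, v̄ = (0.53+0.72)/2 = 0.625 → q = 1.7×0.68×0.625 = 0.7225 m³/s
Panel 2-3: Δb = 6.3 m, d̄ = (0.90+1.66)/2 = 1.28, v̄ = (0.72+1.09)/2 = 0.905 → q = 6.3×1.28×0.905 = 7.298 m³/s
Panel 3-4: Δb = 3.5 m, d̄ = (1.66+1.03)/2 = 1.345, v̄ = (1.09+0.58)/2 = 0.835 → q = 3.5×1.345×0.835 = 3.931 m³/s
Panel 4-5: Δb = 2.4 m, d̄ = (1.03+0.46)/2 = 0.745, v̄ = (0.58+0.70)/2 = 0.64 → q = 2.4×0.745×0.64 = 1.144 m³/s
Q = Σ q = 13.10 m³/s

13.1 m³/s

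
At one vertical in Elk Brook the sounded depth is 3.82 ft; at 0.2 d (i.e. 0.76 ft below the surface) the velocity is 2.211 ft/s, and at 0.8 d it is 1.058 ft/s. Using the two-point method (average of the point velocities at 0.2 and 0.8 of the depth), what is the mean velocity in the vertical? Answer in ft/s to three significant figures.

v̄ = (2.211 + 1.058) / 2 = 1.635 ft/s

1.63 ft/s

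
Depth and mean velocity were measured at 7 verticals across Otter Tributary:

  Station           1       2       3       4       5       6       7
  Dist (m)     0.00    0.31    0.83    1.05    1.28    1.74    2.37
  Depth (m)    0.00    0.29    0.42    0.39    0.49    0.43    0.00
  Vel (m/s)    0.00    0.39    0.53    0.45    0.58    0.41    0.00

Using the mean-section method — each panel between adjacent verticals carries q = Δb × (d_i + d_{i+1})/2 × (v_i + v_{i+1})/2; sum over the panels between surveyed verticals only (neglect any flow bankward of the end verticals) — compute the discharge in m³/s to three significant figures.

Panel 1-2: Δb = 0.31 m, d̄ = (0.00+0.29)/2 = 0.145, v̄ = (0.00+0.39)/2 = 0.195 → q = 0.31×0.145×0.195 = 0.008765 m³/s
Panel 2-3: Δb = 0.52 m, d̄ = (0.29+0.42)/2 = 0.355, v̄ = (0.39+0.53)/2 = 0.46 → q = 0.52×0.355×0.46 = 0.08492 m³/s
Panel 3-4: Δb = 0.22 m, d̄ = (0.42+0.39)/2 = 0.405, v̄ = (0.53+0.45)/2 = 0.49 → q = 0.22×0.405×0.49 = 0.04366 m³/s
Panel 4-5: Δb = 0.23 m, d̄ = (0.39+0.49)/2 = 0.44, v̄ = (0.45+0.58)/2 = 0.515 → q = 0.23×0.44×0.515 = 0.05212 m³/s
Panel 5-6: Δb = 0.46 m, d̄ = (0.49+0.43)/2 = 0.46, v̄ = (0.58+0.41)/2 = 0.495 → q = 0.46×0.46×0.495 = 0.1047 m³/s
Panel 6-7: Δb = 0.63 m, d̄ = (0.43+0.00)/2 = 0.215, v̄ = (0.41+0.00)/2 = 0.205 → q = 0.63×0.215×0.205 = 0.02777 m³/s
Q = Σ q = 0.3220 m³/s

0.322 m³/s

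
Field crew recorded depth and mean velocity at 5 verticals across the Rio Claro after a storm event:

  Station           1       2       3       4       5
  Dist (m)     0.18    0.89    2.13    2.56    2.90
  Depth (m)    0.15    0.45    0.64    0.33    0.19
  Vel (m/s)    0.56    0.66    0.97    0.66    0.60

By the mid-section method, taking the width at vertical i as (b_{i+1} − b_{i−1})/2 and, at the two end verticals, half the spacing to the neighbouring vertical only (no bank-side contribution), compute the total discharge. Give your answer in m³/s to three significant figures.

0.941 m³/s

w_1 = (0.89 − 0.18)/2 = 0.355 m; q_1 = 0.56 × 0.15 × 0.355 = 0.02982 m³/s
w_2 = (2.13 − 0.18)/2 = 0.975 m; q_2 = 0.66 × 0.45 × 0.975 = 0.2896 m³/s
w_3 = (2.56 − 0.89)/2 = 0.835 m; q_3 = 0.97 × 0.64 × 0.835 = 0.5184 m³/s
w_4 = (2.90 − 2.13)/2 = 0.385 m; q_4 = 0.66 × 0.33 × 0.385 = 0.08385 m³/s
w_5 = (2.90 − 2.56)/2 = 0.17 m; q_5 = 0.60 × 0.19 × 0.17 = 0.01938 m³/s
Q = Σ qᵢ = 0.9410 m³/s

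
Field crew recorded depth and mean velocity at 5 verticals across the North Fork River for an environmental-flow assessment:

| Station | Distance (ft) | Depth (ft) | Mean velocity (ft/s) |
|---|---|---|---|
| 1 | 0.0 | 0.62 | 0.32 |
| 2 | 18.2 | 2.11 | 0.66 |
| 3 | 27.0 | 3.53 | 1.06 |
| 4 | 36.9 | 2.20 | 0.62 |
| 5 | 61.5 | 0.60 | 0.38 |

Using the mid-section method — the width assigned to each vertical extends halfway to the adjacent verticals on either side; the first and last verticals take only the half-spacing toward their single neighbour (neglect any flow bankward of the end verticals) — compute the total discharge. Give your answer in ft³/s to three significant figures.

w_1 = (18.2 − 0.0)/2 = 9.1 ft; q_1 = 0.32 × 0.62 × 9.1 = 1.805 ft³/s
w_2 = (27.0 − 0.0)/2 = 13.5 ft; q_2 = 0.66 × 2.11 × 13.5 = 18.80 ft³/s
w_3 = (36.9 − 18.2)/2 = 9.35 ft; q_3 = 1.06 × 3.53 × 9.35 = 34.99 ft³/s
w_4 = (61.5 − 27.0)/2 = 17.25 ft; q_4 = 0.62 × 2.20 × 17.25 = 23.53 ft³/s
w_5 = (61.5 − 36.9)/2 = 12.3 ft; q_5 = 0.38 × 0.60 × 12.3 = 2.804 ft³/s
Q = Σ qᵢ = 81.92 ft³/s

81.9 ft³/s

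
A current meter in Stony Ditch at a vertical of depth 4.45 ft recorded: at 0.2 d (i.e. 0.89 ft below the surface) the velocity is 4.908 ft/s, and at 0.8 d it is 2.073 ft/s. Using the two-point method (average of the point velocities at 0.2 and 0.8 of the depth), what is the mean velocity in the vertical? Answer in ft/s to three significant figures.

3.49 ft/s

v̄ = (4.908 + 2.073) / 2 = 3.491 ft/s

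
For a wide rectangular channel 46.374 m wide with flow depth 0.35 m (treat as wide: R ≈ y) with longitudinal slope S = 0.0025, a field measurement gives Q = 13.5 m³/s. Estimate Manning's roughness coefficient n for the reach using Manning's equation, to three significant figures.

0.0299

A = b·y = 46.374 × 0.35 = 16.23 m²
Wide channel: R ≈ y = 0.35 m
n = (1/Q)·A·R^(2/3)·S^(1/2) = (1/13.5) × 16.23 × 0.4966 × 0.05000 = 0.02986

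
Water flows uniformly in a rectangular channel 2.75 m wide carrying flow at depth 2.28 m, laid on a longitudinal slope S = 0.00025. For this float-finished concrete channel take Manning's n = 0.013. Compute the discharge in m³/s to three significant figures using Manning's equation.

6.88 m³/s

A = b·y = 2.75 × 2.28 = 6.270 m²
P = b + 2y = 2.75 + 2×2.28 = 7.310 m
R = A/P = 6.270/7.310 = 0.8577 m
Q = (1/n)·A·R^(2/3)·S^(1/2) = (1/0.013) × 6.270 × 0.8577^(2/3) × 0.00025^(1/2) = 6.884 m³/s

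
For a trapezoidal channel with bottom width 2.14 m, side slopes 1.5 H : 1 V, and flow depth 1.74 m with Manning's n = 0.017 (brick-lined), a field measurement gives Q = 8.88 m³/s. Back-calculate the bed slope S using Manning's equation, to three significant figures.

0.000342

A = (b + z·y)·y = (2.14 + 1.5×1.74)×1.74 = 8.265 m²
P = b + 2y√(1+z²) = 2.14 + 2×1.74×√(1+1.5²) = 8.414 m
R = A/P = 8.265/8.414 = 0.9823 m
S = (Q·n / (1·A·R^(2/3)))² = (8.88×0.017 / (1×8.265×0.9882))² = 0.0003416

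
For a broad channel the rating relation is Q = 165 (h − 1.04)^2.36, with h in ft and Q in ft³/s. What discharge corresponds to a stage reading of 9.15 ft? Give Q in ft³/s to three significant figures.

Q = 165 × (9.15 − 1.04)^2.36 = 165 × 8.11^2.36 = 23060 ft³/s

23100 ft³/s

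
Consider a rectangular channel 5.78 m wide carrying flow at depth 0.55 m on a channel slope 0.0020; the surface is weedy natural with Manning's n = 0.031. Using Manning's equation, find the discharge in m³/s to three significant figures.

2.74 m³/s

A = b·y = 5.78 × 0.55 = 3.179 m²
P = b + 2y = 5.78 + 2×0.55 = 6.880 m
R = A/P = 3.179/6.880 = 0.4621 m
Q = (1/n)·A·R^(2/3)·S^(1/2) = (1/0.031) × 3.179 × 0.4621^(2/3) × 0.0020^(1/2) = 2.741 m³/s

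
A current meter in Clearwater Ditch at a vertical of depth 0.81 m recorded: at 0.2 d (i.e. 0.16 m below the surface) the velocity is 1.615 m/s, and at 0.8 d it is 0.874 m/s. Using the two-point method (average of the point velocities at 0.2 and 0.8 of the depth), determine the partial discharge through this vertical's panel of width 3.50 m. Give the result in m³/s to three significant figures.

3.53 m³/s

v̄ = (1.615 + 0.874) / 2 = 1.245 m/s
q = v̄ × d × w = 1.245 × 0.81 × 3.50 = 3.528 m³/s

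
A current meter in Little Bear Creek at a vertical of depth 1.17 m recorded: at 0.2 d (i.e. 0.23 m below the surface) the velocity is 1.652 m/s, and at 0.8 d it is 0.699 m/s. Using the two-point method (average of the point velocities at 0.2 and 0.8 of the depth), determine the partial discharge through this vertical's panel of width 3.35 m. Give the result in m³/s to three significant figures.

4.61 m³/s

v̄ = (1.652 + 0.699) / 2 = 1.176 m/s
q = v̄ × d × w = 1.176 × 1.17 × 3.35 = 4.607 m³/s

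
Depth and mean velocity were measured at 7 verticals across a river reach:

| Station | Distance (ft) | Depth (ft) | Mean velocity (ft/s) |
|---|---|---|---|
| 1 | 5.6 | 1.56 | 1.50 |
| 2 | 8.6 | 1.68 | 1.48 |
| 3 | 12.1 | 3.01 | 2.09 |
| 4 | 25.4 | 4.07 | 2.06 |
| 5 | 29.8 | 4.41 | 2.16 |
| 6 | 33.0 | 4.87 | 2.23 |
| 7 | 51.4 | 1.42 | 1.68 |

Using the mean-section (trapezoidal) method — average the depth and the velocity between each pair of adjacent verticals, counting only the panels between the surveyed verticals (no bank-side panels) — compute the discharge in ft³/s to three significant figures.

Panel 1-2: Δb = 3 ft, d̄ = (1.56+1.68)/2 = 1.62, v̄ = (1.50+1.48)/2 = 1.49 → q = 3×1.62×1.49 = 7.241 ft³/s
Panel 2-3: Δb = 3.5 ft, d̄ = (1.68+3.01)/2 = 2.345, v̄ = (1.48+2.09)/2 = 1.785 → q = 3.5×2.345×1.785 = 14.65 ft³/s
Panel 3-4: Δb = 13.3 ft, d̄ = (3.01+4.07)/2 = 3.54, v̄ = (2.09+2.06)/2 = 2.075 → q = 13.3×3.54×2.075 = 97.70 ft³/s
Panel 4-5: Δb = 4.4 ft, d̄ = (4.07+4.41)/2 = 4.24, v̄ = (2.06+2.16)/2 = 2.11 → q = 4.4×4.24×2.11 = 39.36 ft³/s
Panel 5-6: Δb = 3.2 ft, d̄ = (4.41+4.87)/2 = 4.64, v̄ = (2.16+2.23)/2 = 2.195 → q = 3.2×4.64×2.195 = 32.59 ft³/s
Panel 6-7: Δb = 18.4 ft, d̄ = (4.87+1.42)/2 = 3.145, v̄ = (2.23+1.68)/2 = 1.955 → q = 18.4×3.145×1.955 = 113.1 ft³/s
Q = Σ q = 304.7 ft³/s

305 ft³/s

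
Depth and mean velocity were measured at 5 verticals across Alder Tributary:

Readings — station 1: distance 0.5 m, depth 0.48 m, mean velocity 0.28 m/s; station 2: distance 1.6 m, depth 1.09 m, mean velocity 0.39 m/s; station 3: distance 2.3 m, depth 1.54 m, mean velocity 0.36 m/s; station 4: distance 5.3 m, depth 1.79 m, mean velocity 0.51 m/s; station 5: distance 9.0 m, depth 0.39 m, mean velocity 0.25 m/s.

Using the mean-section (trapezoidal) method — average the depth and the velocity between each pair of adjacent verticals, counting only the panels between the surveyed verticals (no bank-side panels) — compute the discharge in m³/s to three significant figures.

4.34 m³/s

Panel 1-2: Δb = 1.1 m, d̄ = (0.48+1.09)/2 = 0.785, v̄ = (0.28+0.39)/2 = 0.335 → q = 1.1×0.785×0.335 = 0.2893 m³/s
Panel 2-3: Δb = 0.7 m, d̄ = (1.09+1.54)/2 = 1.315, v̄ = (0.39+0.36)/2 = 0.375 → q = 0.7×1.315×0.375 = 0.3452 m³/s
Panel 3-4: Δb = 3 m, d̄ = (1.54+1.79)/2 = 1.665, v̄ = (0.36+0.51)/2 = 0.435 → q = 3×1.665×0.435 = 2.173 m³/s
Panel 4-5: Δb = 3.7 m, d̄ = (1.79+0.39)/2 = 1.09, v̄ = (0.51+0.25)/2 = 0.38 → q = 3.7×1.09×0.38 = 1.533 m³/s
Q = Σ q = 4.340 m³/s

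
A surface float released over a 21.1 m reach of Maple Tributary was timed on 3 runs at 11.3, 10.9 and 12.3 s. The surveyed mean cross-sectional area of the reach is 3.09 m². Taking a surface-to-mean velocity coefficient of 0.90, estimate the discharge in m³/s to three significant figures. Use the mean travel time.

5.10 m³/s

t̄ = (11.3 + 10.9 + 12.3) / 3 = 11.5 s
v_surface = L / t̄ = 21.1 / 11.5 = 1.835 m/s
v_mean = 0.90 × 1.835 = 1.651 m/s
Q = A × v_mean = 3.09 × 1.651 = 5.103 m³/s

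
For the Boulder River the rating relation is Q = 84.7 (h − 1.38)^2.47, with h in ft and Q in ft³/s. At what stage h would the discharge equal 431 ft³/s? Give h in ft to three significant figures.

3.31 ft

h − h₀ = (Q/C)^(1/b) = (431/84.7)^(1/2.47) = 1.932 ft
h = 1.38 + 1.932 = 3.312 ft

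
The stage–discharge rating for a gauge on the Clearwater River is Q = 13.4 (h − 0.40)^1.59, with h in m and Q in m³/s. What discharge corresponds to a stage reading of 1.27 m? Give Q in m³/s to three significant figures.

Q = 13.4 × (1.27 − 0.40)^1.59 = 13.4 × 0.87^1.59 = 10.74 m³/s

10.7 m³/s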